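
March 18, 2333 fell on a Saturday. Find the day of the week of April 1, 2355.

Day-of-year of March 18, 2333: 77.
Day-of-year of April 1, 2355: 91.
2333 has 365 days, so 365 − 77 = 288 days remain in 2333.
Full years 2334–2354: 16 common + 5 leap = 16×365 + 5×366 = 7670 days.
Total: 288 + 7670 + 91 = 8049 days.
8049 mod 7 = 6, so 6 days after Saturday is Friday.

Friday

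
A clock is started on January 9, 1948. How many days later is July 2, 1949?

540

Day-of-year of January 9, 1948: 9.
Day-of-year of July 2, 1949: 183.
1948 has 366 days, so 366 − 9 = 357 days remain in 1948.
Total: 357 + 183 = 540 days.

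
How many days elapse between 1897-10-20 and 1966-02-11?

24950

Day-of-year of October 20, 1897: 293.
Day-of-year of February 11, 1966: 42.
1897 has 365 days, so 365 − 293 = 72 days remain in 1897.
Full years 1898–1965: 52 common + 16 leap = 52×365 + 16×366 = 24836 days.
Total: 72 + 24836 + 42 = 24950 days.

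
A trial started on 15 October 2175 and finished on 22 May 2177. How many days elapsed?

Day-of-year of October 15, 2175: 288.
Day-of-year of May 22, 2177: 142.
2175 has 365 days, so 365 − 288 = 77 days remain in 2175.
Full years: 2176: 366. Sum = 366.
Total: 77 + 366 + 142 = 585 days.

585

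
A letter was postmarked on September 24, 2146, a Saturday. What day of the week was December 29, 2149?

Day-of-year of September 24, 2146: 267.
Day-of-year of December 29, 2149: 363.
2146 has 365 days, so 365 − 267 = 98 days remain in 2146.
Full years: 2147: 365; 2148: 366. Sum = 731.
Total: 98 + 731 + 363 = 1192 days.
1192 mod 7 = 2, so 2 days after Saturday is Monday.

Monday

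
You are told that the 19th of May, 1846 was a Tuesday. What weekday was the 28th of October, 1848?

Saturday

Day-of-year of May 19, 1846: 139.
Day-of-year of October 28, 1848: 302.
1846 has 365 days, so 365 − 139 = 226 days remain in 1846.
Full years: 1847: 365. Sum = 365.
Total: 226 + 365 + 302 = 893 days.
893 mod 7 = 4, so 4 days after Tuesday is Saturday.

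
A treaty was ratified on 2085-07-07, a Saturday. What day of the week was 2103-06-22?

Friday

Day-of-year of July 7, 2085: 188.
Day-of-year of June 22, 2103: 173.
2085 has 365 days, so 365 − 188 = 177 days remain in 2085.
Full years 2086–2102: 14 common + 3 leap = 14×365 + 3×366 = 6208 days.
Total: 177 + 6208 + 173 = 6558 days.
6558 mod 7 = 6, so 6 days after Saturday is Friday.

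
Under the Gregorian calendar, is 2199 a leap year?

2199 is not a leap year.

No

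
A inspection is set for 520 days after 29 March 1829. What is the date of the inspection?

31 August 1830

Count 520 days after March 29, 1829:
Day-of-year of March 29, 1829: 88.
Day-of-year of August 31, 1830: 243.
1829 has 365 days, so 365 − 88 = 277 days remain in 1829.
Total: 277 + 243 = 520 days.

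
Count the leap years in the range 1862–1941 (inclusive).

19

Years divisible by 4: 1864, 1868, …, 1940 — 20 in all.
Of these, 1900 is divisible by 100 but not 400, so not leap.
Leap years: 20 − 1 = 19.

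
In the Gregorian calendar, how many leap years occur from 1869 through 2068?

Years divisible by 4: 1872, 1876, …, 2068 — 50 in all.
Of these, 1900 is divisible by 100 but not 400, so not leap.
2000 is divisible by 400, so still leap.
Leap years: 50 − 1 = 49.

49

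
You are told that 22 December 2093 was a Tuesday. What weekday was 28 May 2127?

From December 22, 2093 to December 22, 2126: 33 years, of which 7 contain a Feb 29 — 26×365 + 7×366 = 12052 days.
(2100 is not a leap year (divisible by 100 but not 400).)
December 2126: 31 − 22 = 9 days remain.
Then January (31), February 2127 (28), March (31), April (30): 31 + 28 + 31 + 30 = 120 days.
May 1–28, 2127: 28 days.
Residual: 157 days.
Total: 12209 days.
12209 mod 7 = 1, so 1 day after Tuesday is Wednesday.

Wednesday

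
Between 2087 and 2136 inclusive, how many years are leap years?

12

Years divisible by 4: 2088, 2092, …, 2136 — 13 in all.
Of these, 2100 is divisible by 100 but not 400, so not leap.
Leap years: 13 − 1 = 12.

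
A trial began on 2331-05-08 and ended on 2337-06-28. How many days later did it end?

Day-of-year of May 8, 2331: 128.
Day-of-year of June 28, 2337: 179.
2331 has 365 days, so 365 − 128 = 237 days remain in 2331.
Full years: 2332: 366; 2333: 365; 2334: 365; 2335: 365; 2336: 366. Sum = 1827.
Total: 237 + 1827 + 179 = 2243 days.

2243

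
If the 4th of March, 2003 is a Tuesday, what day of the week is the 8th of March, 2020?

Sunday

From March 4, 2003 to March 4, 2020: 17 years, of which 5 contain a Feb 29 — 12×365 + 5×366 = 6210 days.
Within March 2020: 8 − 4 = 4 days.
Total: 6214 days.
6214 mod 7 = 5, so 5 days after Tuesday is Sunday.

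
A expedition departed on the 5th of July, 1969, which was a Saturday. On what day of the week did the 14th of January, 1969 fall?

Count forward from the earlier date (January 14, 1969) to the later (July 5, 1969):
January 1969: 31 − 14 = 17 days remain.
Then February 1969 (28), March (31), April (30), May (31), June (30): 28 + 31 + 30 + 31 + 30 = 150 days.
July 1–5, 1969: 5 days.
Total: 17 + 150 + 5 = 172 days.
172 mod 7 = 4, so 4 days before Saturday is Tuesday.

Tuesday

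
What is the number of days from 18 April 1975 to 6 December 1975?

232

April 1975: 30 − 18 = 12 days remain.
Then May (31), June (30), July (31), August (31), September (30), October (31), November (30): 31 + 30 + 31 + 31 + 30 + 31 + 30 = 214 days.
December 1–6, 1975: 6 days.
Total: 12 + 214 + 6 = 232 days.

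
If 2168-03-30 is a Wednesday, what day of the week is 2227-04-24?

Tuesday

From March 30, 2168 to March 30, 2227: 59 years, of which 13 contain a Feb 29 — 46×365 + 13×366 = 21548 days.
(2200 is not a leap year (divisible by 100 but not 400).)
March 2227: 31 − 30 = 1 day remains.
April 1–24, 2227: 24 days.
Residual: 25 days.
Total: 21573 days.
21573 mod 7 = 6, so 6 days after Wednesday is Tuesday.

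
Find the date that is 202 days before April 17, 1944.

September 28, 1943

Count 202 days before April 17, 1944:
September 1943: 30 − 28 = 2 days remain.
Then October (31), November (30), December (31), January (31), February 1944 (29), March (31): 31 + 30 + 31 + 31 + 29 + 31 = 183 days.
April 1–17, 1944: 17 days.
Total: 2 + 183 + 17 = 202 days.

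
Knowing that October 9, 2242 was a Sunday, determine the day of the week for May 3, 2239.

Count forward from the earlier date (May 3, 2239) to the later (October 9, 2242):
May 3, 2239 → May 3, 2240: 366 days (2240 is a leap year).
May 3, 2240 → May 3, 2241: 365 days.
May 3, 2241 → May 3, 2242: 365 days.
May 2242: 31 − 3 = 28 days remain.
Then June (30), July (31), August (31), September (30): 30 + 31 + 31 + 30 = 122 days.
October 1–9, 2242: 9 days.
Residual: 159 days.
Total: 1255 days.
1255 mod 7 = 2, so 2 days before Sunday is Friday.

Friday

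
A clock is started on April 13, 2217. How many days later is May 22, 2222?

Day-of-year of April 13, 2217: 103.
Day-of-year of May 22, 2222: 142.
2217 has 365 days, so 365 − 103 = 262 days remain in 2217.
Full years: 2218: 365; 2219: 365; 2220: 366; 2221: 365. Sum = 1461.
Total: 262 + 1461 + 142 = 1865 days.

1865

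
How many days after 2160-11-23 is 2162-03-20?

482

November 2160: 30 − 23 = 7 days remain.
Then 15 full months totalling 455 days.
March 1–20, 2162: 20 days.
Total: 7 + 455 + 20 = 482 days.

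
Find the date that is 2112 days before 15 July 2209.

3 October 2203

Count 2112 days before July 15, 2209:
Day-of-year of October 3, 2203: 276.
Day-of-year of July 15, 2209: 196.
2203 has 365 days, so 365 − 276 = 89 days remain in 2203.
Full years: 2204: 366; 2205: 365; 2206: 365; 2207: 365; 2208: 366. Sum = 1827.
Total: 89 + 1827 + 196 = 2112 days.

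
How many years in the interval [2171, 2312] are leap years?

Years divisible by 4: 2172, 2176, …, 2312 — 36 in all.
Of these, 2200, 2300 are divisible by 100 but not 400, so not leap.
Leap years: 36 − 2 = 34.

34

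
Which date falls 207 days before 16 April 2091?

21 September 2090

Count 207 days before April 16, 2091:
September 2090: 30 − 21 = 9 days remain.
Then October (31), November (30), December (31), January (31), February 2091 (28), March (31): 31 + 30 + 31 + 31 + 28 + 31 = 182 days.
April 1–16, 2091: 16 days.
Total: 9 + 182 + 16 = 207 days.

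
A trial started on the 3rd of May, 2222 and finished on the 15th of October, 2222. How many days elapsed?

May 2222: 31 − 3 = 28 days remain.
Then June (30), July (31), August (31), September (30): 30 + 31 + 31 + 30 = 122 days.
October 1–15, 2222: 15 days.
Total: 28 + 122 + 15 = 165 days.

165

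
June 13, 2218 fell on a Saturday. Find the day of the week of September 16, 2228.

Tuesday

From June 13, 2218 to June 13, 2228: 10 years, of which 3 contain a Feb 29 — 7×365 + 3×366 = 3653 days.
June 2228: 30 − 13 = 17 days remain.
Then July (31), August (31): 31 + 31 = 62 days.
September 1–16, 2228: 16 days.
Residual: 95 days.
Total: 3748 days.
3748 mod 7 = 3, so 3 days after Saturday is Tuesday.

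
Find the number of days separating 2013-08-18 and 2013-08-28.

Within August 2013: 28 − 18 = 10 days.

10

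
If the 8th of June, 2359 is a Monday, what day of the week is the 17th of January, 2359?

Saturday

Count forward from the earlier date (January 17, 2359) to the later (June 8, 2359):
January 2359: 31 − 17 = 14 days remain.
Then February 2359 (28), March (31), April (30), May (31): 28 + 31 + 30 + 31 = 120 days.
June 1–8, 2359: 8 days.
Total: 14 + 120 + 8 = 142 days.
142 mod 7 = 2, so 2 days before Monday is Saturday.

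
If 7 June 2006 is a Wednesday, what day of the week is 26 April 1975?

Saturday

Count forward from the earlier date (April 26, 1975) to the later (June 7, 2006):
Day-of-year of April 26, 1975: 116.
Day-of-year of June 7, 2006: 158.
1975 has 365 days, so 365 − 116 = 249 days remain in 1975.
Full years 1976–2005: 22 common + 8 leap = 22×365 + 8×366 = 10958 days.
Total: 249 + 10958 + 158 = 11365 days.
11365 mod 7 = 4, so 4 days before Wednesday is Saturday.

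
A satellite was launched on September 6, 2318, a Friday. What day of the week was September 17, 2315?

Friday

Count forward from the earlier date (September 17, 2315) to the later (September 6, 2318):
Day-of-year of September 17, 2315: 260.
Day-of-year of September 6, 2318: 249.
2315 has 365 days, so 365 − 260 = 105 days remain in 2315.
Full years: 2316: 366; 2317: 365. Sum = 731.
Total: 105 + 731 + 249 = 1085 days.
1085 is a multiple of 7, so September 17, 2315 falls on the same weekday: Friday.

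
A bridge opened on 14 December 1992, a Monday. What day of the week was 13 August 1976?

Friday

Count forward from the earlier date (August 13, 1976) to the later (December 14, 1992):
From August 13, 1976 to August 13, 1992: 16 years, of which 4 contain a Feb 29 — 12×365 + 4×366 = 5844 days.
August 1992: 31 − 13 = 18 days remain.
Then September (30), October (31), November (30): 30 + 31 + 30 = 91 days.
December 1–14, 1992: 14 days.
Residual: 123 days.
Total: 5967 days.
5967 mod 7 = 3, so 3 days before Monday is Friday.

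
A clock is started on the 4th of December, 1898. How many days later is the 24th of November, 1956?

Day-of-year of December 4, 1898: 338.
Day-of-year of November 24, 1956: 329.
1898 has 365 days, so 365 − 338 = 27 days remain in 1898.
Full years 1899–1955: 44 common + 13 leap = 44×365 + 13×366 = 20818 days.
Total: 27 + 20818 + 329 = 21174 days.

21174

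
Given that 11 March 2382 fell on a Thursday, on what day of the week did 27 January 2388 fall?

March 11, 2382 → March 11, 2383: 365 days.
March 11, 2383 → March 11, 2384: 366 days (2384 is a leap year).
March 11, 2384 → March 11, 2385: 365 days.
March 11, 2385 → March 11, 2386: 365 days.
March 11, 2386 → March 11, 2387: 365 days.
March 2387: 31 − 11 = 20 days remain.
Then 9 full months totalling 275 days.
January 1–27, 2388: 27 days.
Residual: 322 days.
Total: 2148 days.
2148 mod 7 = 6, so 6 days after Thursday is Wednesday.

Wednesday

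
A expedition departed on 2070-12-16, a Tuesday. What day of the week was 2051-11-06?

Count forward from the earlier date (November 6, 2051) to the later (December 16, 2070):
Day-of-year of November 6, 2051: 310.
Day-of-year of December 16, 2070: 350.
2051 has 365 days, so 365 − 310 = 55 days remain in 2051.
Full years 2052–2069: 13 common + 5 leap = 13×365 + 5×366 = 6575 days.
Total: 55 + 6575 + 350 = 6980 days.
6980 mod 7 = 1, so 1 day before Tuesday is Monday.

Monday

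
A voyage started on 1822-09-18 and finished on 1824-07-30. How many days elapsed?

681

September 1822: 30 − 18 = 12 days remain.
Then 21 full months totalling 639 days.
July 1–30, 1824: 30 days.
Total: 12 + 639 + 30 = 681 days.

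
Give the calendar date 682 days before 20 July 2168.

7 September 2166

Count 682 days before July 20, 2168:
September 2166: 30 − 7 = 23 days remain.
Then 21 full months totalling 639 days.
July 1–20, 2168: 20 days.
Total: 23 + 639 + 20 = 682 days.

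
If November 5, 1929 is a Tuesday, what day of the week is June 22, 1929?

Saturday

Count forward from the earlier date (June 22, 1929) to the later (November 5, 1929):
June 1929: 30 − 22 = 8 days remain.
Then July (31), August (31), September (30), October (31): 31 + 31 + 30 + 31 = 123 days.
November 1–5, 1929: 5 days.
Total: 8 + 123 + 5 = 136 days.
136 mod 7 = 3, so 3 days before Tuesday is Saturday.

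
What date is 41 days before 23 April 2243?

13 March 2243

Count 41 days before April 23, 2243:
March 2243: 31 − 13 = 18 days remain.
April 1–23, 2243: 23 days.
Total: 18 + 23 = 41 days.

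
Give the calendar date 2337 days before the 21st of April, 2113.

the 27th of November, 2106

Count 2337 days before April 21, 2113:
November 27, 2106 → November 27, 2107: 365 days.
November 27, 2107 → November 27, 2108: 366 days (2108 is a leap year).
November 27, 2108 → November 27, 2109: 365 days.
November 27, 2109 → November 27, 2110: 365 days.
November 27, 2110 → November 27, 2111: 365 days.
November 27, 2111 → November 27, 2112: 366 days (2112 is a leap year).
November 2112: 30 − 27 = 3 days remain.
Then December (31), January (31), February 2113 (28), March (31): 31 + 31 + 28 + 31 = 121 days.
April 1–21, 2113: 21 days.
Residual: 145 days.
Total: 2337 days.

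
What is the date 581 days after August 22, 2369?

March 26, 2371

Count 581 days after August 22, 2369:
Day-of-year of August 22, 2369: 234.
Day-of-year of March 26, 2371: 85.
2369 has 365 days, so 365 − 234 = 131 days remain in 2369.
Full years: 2370: 365. Sum = 365.
Total: 131 + 365 + 85 = 581 days.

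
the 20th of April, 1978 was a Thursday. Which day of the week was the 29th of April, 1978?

Within April 1978: 29 − 20 = 9 days.
9 mod 7 = 2, so 2 days after Thursday is Saturday.

Saturday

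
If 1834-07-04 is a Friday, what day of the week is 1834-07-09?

Within July 1834: 9 − 4 = 5 days.
5 mod 7 = 5, so 5 days after Friday is Wednesday.

Wednesday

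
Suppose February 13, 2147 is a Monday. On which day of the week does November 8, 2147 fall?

Wednesday

February 2147: 28 − 13 = 15 days remain (2147 is not a leap year, so February has 28 days).
Then March (31), April (30), May (31), June (30), July (31), August (31), September (30), October (31): 31 + 30 + 31 + 30 + 31 + 31 + 30 + 31 = 245 days.
November 1–8, 2147: 8 days.
Total: 15 + 245 + 8 = 268 days.
268 mod 7 = 2, so 2 days after Monday is Wednesday.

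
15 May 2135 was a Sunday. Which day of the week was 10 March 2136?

Saturday

May 2135: 31 − 15 = 16 days remain.
Then 9 full months totalling 274 days.
March 1–10, 2136: 10 days.
Residual: 300 days.
Total: 300 days.
300 mod 7 = 6, so 6 days after Sunday is Saturday.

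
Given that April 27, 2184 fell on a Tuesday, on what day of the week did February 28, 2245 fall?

Day-of-year of April 27, 2184: 118.
Day-of-year of February 28, 2245: 59.
2184 has 366 days, so 366 − 118 = 248 days remain in 2184.
Full years 2185–2244: 46 common + 14 leap = 46×365 + 14×366 = 21914 days.
Total: 248 + 21914 + 59 = 22221 days.
22221 mod 7 = 3, so 3 days after Tuesday is Friday.

Friday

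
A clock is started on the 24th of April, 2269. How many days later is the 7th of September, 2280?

4154

Day-of-year of April 24, 2269: 114.
Day-of-year of September 7, 2280: 251.
2269 has 365 days, so 365 − 114 = 251 days remain in 2269.
Full years 2270–2279: 8 common + 2 leap = 8×365 + 2×366 = 3652 days.
Total: 251 + 3652 + 251 = 4154 days.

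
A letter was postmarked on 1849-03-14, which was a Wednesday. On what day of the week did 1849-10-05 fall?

Friday

March 1849: 31 − 14 = 17 days remain.
Then April (30), May (31), June (30), July (31), August (31), September (30): 30 + 31 + 30 + 31 + 31 + 30 = 183 days.
October 1–5, 1849: 5 days.
Total: 17 + 183 + 5 = 205 days.
205 mod 7 = 2, so 2 days after Wednesday is Friday.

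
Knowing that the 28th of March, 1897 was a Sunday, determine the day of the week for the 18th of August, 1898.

Thursday

March 1897: 31 − 28 = 3 days remain.
Then 16 full months totalling 487 days.
August 1–18, 1898: 18 days.
Total: 3 + 487 + 18 = 508 days.
508 mod 7 = 4, so 4 days after Sunday is Thursday.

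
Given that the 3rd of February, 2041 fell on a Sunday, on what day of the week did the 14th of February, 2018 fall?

Wednesday

Count forward from the earlier date (February 14, 2018) to the later (February 3, 2041):
From February 14, 2018 to February 14, 2040: 22 years, of which 5 contain a Feb 29 — 17×365 + 5×366 = 8035 days.
February 2040: 29 − 14 = 15 days remain (2040 is a leap year, so February has 29 days).
Then 11 full months totalling 337 days.
February 1–3, 2041: 3 days (2041 is not a leap year).
Residual: 355 days.
Total: 8390 days.
8390 mod 7 = 4, so 4 days before Sunday is Wednesday.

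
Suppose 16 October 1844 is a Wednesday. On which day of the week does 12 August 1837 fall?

Count forward from the earlier date (August 12, 1837) to the later (October 16, 1844):
Day-of-year of August 12, 1837: 224.
Day-of-year of October 16, 1844: 290.
1837 has 365 days, so 365 − 224 = 141 days remain in 1837.
Full years: 1838: 365; 1839: 365; 1840: 366; 1841: 365; 1842: 365; 1843: 365. Sum = 2191.
Total: 141 + 2191 + 290 = 2622 days.
2622 mod 7 = 4, so 4 days before Wednesday is Saturday.

Saturday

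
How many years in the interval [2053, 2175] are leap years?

Years divisible by 4: 2056, 2060, …, 2172 — 30 in all.
Of these, 2100 is divisible by 100 but not 400, so not leap.
Leap years: 30 − 1 = 29.

29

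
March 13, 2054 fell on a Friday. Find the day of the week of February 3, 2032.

Count forward from the earlier date (February 3, 2032) to the later (March 13, 2054):
From February 3, 2032 to February 3, 2054: 22 years, of which 6 contain a Feb 29 — 16×365 + 6×366 = 8036 days.
February 2054: 28 − 3 = 25 days remain (2054 is not a leap year, so February has 28 days).
March 1–13, 2054: 13 days.
Residual: 38 days.
Total: 8074 days.
8074 mod 7 = 3, so 3 days before Friday is Tuesday.

Tuesday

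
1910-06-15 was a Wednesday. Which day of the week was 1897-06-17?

Thursday

Count forward from the earlier date (June 17, 1897) to the later (June 15, 1910):
Day-of-year of June 17, 1897: 168.
Day-of-year of June 15, 1910: 166.
1897 has 365 days, so 365 − 168 = 197 days remain in 1897.
Full years 1898–1909: 10 common + 2 leap = 10×365 + 2×366 = 4382 days.
Total: 197 + 4382 + 166 = 4745 days.
4745 mod 7 = 6, so 6 days before Wednesday is Thursday.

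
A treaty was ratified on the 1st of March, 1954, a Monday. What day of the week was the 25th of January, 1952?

Count forward from the earlier date (January 25, 1952) to the later (March 1, 1954):
January 1952: 31 − 25 = 6 days remain.
Then 25 full months totalling 759 days.
March 1, 1954: 1 day.
Total: 6 + 759 + 1 = 766 days.
766 mod 7 = 3, so 3 days before Monday is Friday.

Friday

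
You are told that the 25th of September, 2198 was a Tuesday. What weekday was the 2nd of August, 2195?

Count forward from the earlier date (August 2, 2195) to the later (September 25, 2198):
August 2, 2195 → August 2, 2196: 366 days (2196 is a leap year).
August 2, 2196 → August 2, 2197: 365 days.
August 2, 2197 → August 2, 2198: 365 days.
August 2198: 31 − 2 = 29 days remain.
September 1–25, 2198: 25 days.
Residual: 54 days.
Total: 1150 days.
1150 mod 7 = 2, so 2 days before Tuesday is Sunday.

Sunday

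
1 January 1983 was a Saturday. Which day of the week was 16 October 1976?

Saturday

Count forward from the earlier date (October 16, 1976) to the later (January 1, 1983):
October 16, 1976 → October 16, 1977: 365 days.
October 16, 1977 → October 16, 1978: 365 days.
October 16, 1978 → October 16, 1979: 365 days.
October 16, 1979 → October 16, 1980: 366 days (1980 is a leap year).
October 16, 1980 → October 16, 1981: 365 days.
October 16, 1981 → October 16, 1982: 365 days.
October 1982: 31 − 16 = 15 days remain.
Then November (30), December (31): 30 + 31 = 61 days.
January 1, 1983: 1 day.
Residual: 77 days.
Total: 2268 days.
2268 is a multiple of 7, so 16 October 1976 falls on the same weekday: Saturday.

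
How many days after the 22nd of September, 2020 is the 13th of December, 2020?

82

September 2020: 30 − 22 = 8 days remain.
Then October (31), November (30): 31 + 30 = 61 days.
December 1–13, 2020: 13 days.
Total: 8 + 61 + 13 = 82 days.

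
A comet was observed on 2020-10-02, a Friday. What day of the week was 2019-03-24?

Count forward from the earlier date (March 24, 2019) to the later (October 2, 2020):
Day-of-year of March 24, 2019: 83.
Day-of-year of October 2, 2020: 276.
2019 has 365 days, so 365 − 83 = 282 days remain in 2019.
Total: 282 + 276 = 558 days.
558 mod 7 = 5, so 5 days before Friday is Sunday.

Sunday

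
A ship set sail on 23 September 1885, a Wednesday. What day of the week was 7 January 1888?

Day-of-year of September 23, 1885: 266.
Day-of-year of January 7, 1888: 7.
1885 has 365 days, so 365 − 266 = 99 days remain in 1885.
Full years: 1886: 365; 1887: 365. Sum = 730.
Total: 99 + 730 + 7 = 836 days.
836 mod 7 = 3, so 3 days after Wednesday is Saturday.

Saturday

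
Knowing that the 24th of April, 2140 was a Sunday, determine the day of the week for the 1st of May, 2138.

Thursday

Count forward from the earlier date (May 1, 2138) to the later (April 24, 2140):
Day-of-year of May 1, 2138: 121.
Day-of-year of April 24, 2140: 115.
2138 has 365 days, so 365 − 121 = 244 days remain in 2138.
Full years: 2139: 365. Sum = 365.
Total: 244 + 365 + 115 = 724 days.
724 mod 7 = 3, so 3 days before Sunday is Thursday.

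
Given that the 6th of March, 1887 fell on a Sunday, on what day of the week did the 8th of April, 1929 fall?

Monday

From March 6, 1887 to March 6, 1929: 42 years, of which 10 contain a Feb 29 — 32×365 + 10×366 = 15340 days.
(1900 is not a leap year (divisible by 100 but not 400).)
March 1929: 31 − 6 = 25 days remain.
April 1–8, 1929: 8 days.
Residual: 33 days.
Total: 15373 days.
15373 mod 7 = 1, so 1 day after Sunday is Monday.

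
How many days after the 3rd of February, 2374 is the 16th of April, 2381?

2629

Day-of-year of February 3, 2374: 34.
Day-of-year of April 16, 2381: 106.
2374 has 365 days, so 365 − 34 = 331 days remain in 2374.
Full years: 2375: 365; 2376: 366; 2377: 365; 2378: 365; 2379: 365; 2380: 366. Sum = 2192.
Total: 331 + 2192 + 106 = 2629 days.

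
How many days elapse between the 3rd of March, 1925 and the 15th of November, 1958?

12310

Day-of-year of March 3, 1925: 62.
Day-of-year of November 15, 1958: 319.
1925 has 365 days, so 365 − 62 = 303 days remain in 1925.
Full years 1926–1957: 24 common + 8 leap = 24×365 + 8×366 = 11688 days.
Total: 303 + 11688 + 319 = 12310 days.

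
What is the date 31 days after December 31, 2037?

January 31, 2038

Count 31 days after December 31, 2037:
Day-of-year of December 31, 2037: 365.
Day-of-year of January 31, 2038: 31.
2037 has 365 days, so 365 − 365 = 0 days remain in 2037.
Total: 0 + 31 = 31 days.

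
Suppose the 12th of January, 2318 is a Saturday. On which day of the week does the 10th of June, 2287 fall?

Friday

Count forward from the earlier date (June 10, 2287) to the later (January 12, 2318):
Day-of-year of June 10, 2287: 161.
Day-of-year of January 12, 2318: 12.
2287 has 365 days, so 365 − 161 = 204 days remain in 2287.
Full years 2288–2317: 23 common + 7 leap = 23×365 + 7×366 = 10957 days.
Total: 204 + 10957 + 12 = 11173 days.
11173 mod 7 = 1, so 1 day before Saturday is Friday.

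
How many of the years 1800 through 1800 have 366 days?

Years divisible by 4 in [1800, 1800]: 1800.
Of these, 1800 is divisible by 100 but not 400, so not leap.
Leap years: 1 − 1 = 0.

0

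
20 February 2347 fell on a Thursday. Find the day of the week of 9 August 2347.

Saturday

February 2347: 28 − 20 = 8 days remain (2347 is not a leap year, so February has 28 days).
Then March (31), April (30), May (31), June (30), July (31): 31 + 30 + 31 + 30 + 31 = 153 days.
August 1–9, 2347: 9 days.
Total: 8 + 153 + 9 = 170 days.
170 mod 7 = 2, so 2 days after Thursday is Saturday.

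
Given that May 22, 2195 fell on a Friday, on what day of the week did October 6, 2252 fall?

Wednesday

Day-of-year of May 22, 2195: 142.
Day-of-year of October 6, 2252: 280.
2195 has 365 days, so 365 − 142 = 223 days remain in 2195.
Full years 2196–2251: 43 common + 13 leap = 43×365 + 13×366 = 20453 days.
Total: 223 + 20453 + 280 = 20956 days.
20956 mod 7 = 5, so 5 days after Friday is Wednesday.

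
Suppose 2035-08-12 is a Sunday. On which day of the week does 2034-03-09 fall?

Thursday

Count forward from the earlier date (March 9, 2034) to the later (August 12, 2035):
March 2034: 31 − 9 = 22 days remain.
Then 16 full months totalling 487 days.
August 1–12, 2035: 12 days.
Total: 22 + 487 + 12 = 521 days.
521 mod 7 = 3, so 3 days before Sunday is Thursday.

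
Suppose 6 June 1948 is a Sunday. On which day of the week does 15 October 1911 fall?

Count forward from the earlier date (October 15, 1911) to the later (June 6, 1948):
Day-of-year of October 15, 1911: 288.
Day-of-year of June 6, 1948: 158.
1911 has 365 days, so 365 − 288 = 77 days remain in 1911.
Full years 1912–1947: 27 common + 9 leap = 27×365 + 9×366 = 13149 days.
Total: 77 + 13149 + 158 = 13384 days.
13384 is a multiple of 7, so 15 October 1911 falls on the same weekday: Sunday.

Sunday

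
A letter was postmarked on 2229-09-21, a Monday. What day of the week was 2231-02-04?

Friday

September 2229: 30 − 21 = 9 days remain.
Then 16 full months totalling 488 days.
February 1–4, 2231: 4 days (2231 is not a leap year).
Total: 9 + 488 + 4 = 501 days.
501 mod 7 = 4, so 4 days after Monday is Friday.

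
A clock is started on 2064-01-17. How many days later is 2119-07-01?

20253

From January 17, 2064 to January 17, 2119: 55 years, of which 13 contain a Feb 29 — 42×365 + 13×366 = 20088 days.
(2100 is not a leap year (divisible by 100 but not 400).)
January 2119: 31 − 17 = 14 days remain.
Then February 2119 (28), March (31), April (30), May (31), June (30): 28 + 31 + 30 + 31 + 30 = 150 days.
July 1, 2119: 1 day.
Residual: 165 days.
Total: 20253 days.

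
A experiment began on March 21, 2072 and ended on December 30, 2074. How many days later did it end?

1014

Day-of-year of March 21, 2072: 81.
Day-of-year of December 30, 2074: 364.
2072 has 366 days, so 366 − 81 = 285 days remain in 2072.
Full years: 2073: 365. Sum = 365.
Total: 285 + 365 + 364 = 1014 days.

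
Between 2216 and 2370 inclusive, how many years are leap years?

Years divisible by 4: 2216, 2220, …, 2368 — 39 in all.
Of these, 2300 is divisible by 100 but not 400, so not leap.
Leap years: 39 − 1 = 38.

38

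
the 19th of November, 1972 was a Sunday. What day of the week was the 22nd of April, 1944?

Saturday

Count forward from the earlier date (April 22, 1944) to the later (November 19, 1972):
Day-of-year of April 22, 1944: 113.
Day-of-year of November 19, 1972: 324.
1944 has 366 days, so 366 − 113 = 253 days remain in 1944.
Full years 1945–1971: 21 common + 6 leap = 21×365 + 6×366 = 9861 days.
Total: 253 + 9861 + 324 = 10438 days.
10438 mod 7 = 1, so 1 day before Sunday is Saturday.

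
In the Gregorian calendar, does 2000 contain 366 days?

Yes

2000 is a leap year (divisible by 400).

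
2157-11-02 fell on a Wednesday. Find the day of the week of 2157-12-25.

November 2157: 30 − 2 = 28 days remain.
December 1–25, 2157: 25 days.
Total: 28 + 25 = 53 days.
53 mod 7 = 4, so 4 days after Wednesday is Sunday.

Sunday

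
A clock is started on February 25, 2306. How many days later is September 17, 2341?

From February 25, 2306 to February 25, 2341: 35 years, of which 9 contain a Feb 29 — 26×365 + 9×366 = 12784 days.
February 2341: 28 − 25 = 3 days remain (2341 is not a leap year, so February has 28 days).
Then March (31), April (30), May (31), June (30), July (31), August (31): 31 + 30 + 31 + 30 + 31 + 31 = 184 days.
September 1–17, 2341: 17 days.
Residual: 204 days.
Total: 12988 days.

12988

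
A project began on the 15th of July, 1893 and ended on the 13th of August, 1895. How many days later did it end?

759

July 1893: 31 − 15 = 16 days remain.
Then 24 full months totalling 730 days.
August 1–13, 1895: 13 days.
Total: 16 + 730 + 13 = 759 days.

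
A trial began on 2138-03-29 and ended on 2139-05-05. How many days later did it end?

402

March 2138: 31 − 29 = 2 days remain.
Then 13 full months totalling 395 days.
May 1–5, 2139: 5 days.
Total: 2 + 395 + 5 = 402 days.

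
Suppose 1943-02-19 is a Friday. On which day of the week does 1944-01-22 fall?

February 1943: 28 − 19 = 9 days remain (1943 is not a leap year, so February has 28 days).
Then 10 full months totalling 306 days.
January 1–22, 1944: 22 days.
Residual: 337 days.
Total: 337 days.
337 mod 7 = 1, so 1 day after Friday is Saturday.

Saturday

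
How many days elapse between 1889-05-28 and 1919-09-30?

11081

Day-of-year of May 28, 1889: 148.
Day-of-year of September 30, 1919: 273.
1889 has 365 days, so 365 − 148 = 217 days remain in 1889.
Full years 1890–1918: 23 common + 6 leap = 23×365 + 6×366 = 10591 days.
Total: 217 + 10591 + 273 = 11081 days.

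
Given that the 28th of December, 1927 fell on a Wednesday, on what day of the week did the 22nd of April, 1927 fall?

Count forward from the earlier date (April 22, 1927) to the later (December 28, 1927):
April 1927: 30 − 22 = 8 days remain.
Then May (31), June (30), July (31), August (31), September (30), October (31), November (30): 31 + 30 + 31 + 31 + 30 + 31 + 30 = 214 days.
December 1–28, 1927: 28 days.
Total: 8 + 214 + 28 = 250 days.
250 mod 7 = 5, so 5 days before Wednesday is Friday.

Friday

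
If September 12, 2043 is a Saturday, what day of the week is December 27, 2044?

Tuesday

Day-of-year of September 12, 2043: 255.
Day-of-year of December 27, 2044: 362.
2043 has 365 days, so 365 − 255 = 110 days remain in 2043.
Total: 110 + 362 = 472 days.
472 mod 7 = 3, so 3 days after Saturday is Tuesday.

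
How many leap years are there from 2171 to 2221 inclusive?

12

Years divisible by 4: 2172, 2176, …, 2220 — 13 in all.
Of these, 2200 is divisible by 100 but not 400, so not leap.
Leap years: 13 − 1 = 12.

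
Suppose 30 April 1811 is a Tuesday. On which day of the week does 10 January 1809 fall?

Count forward from the earlier date (January 10, 1809) to the later (April 30, 1811):
January 10, 1809 → January 10, 1810: 365 days.
January 10, 1810 → January 10, 1811: 365 days.
January 1811: 31 − 10 = 21 days remain.
Then February 1811 (28), March (31): 28 + 31 = 59 days.
April 1–30, 1811: 30 days.
Residual: 110 days.
Total: 840 days.
840 is a multiple of 7, so 10 January 1809 falls on the same weekday: Tuesday.

Tuesday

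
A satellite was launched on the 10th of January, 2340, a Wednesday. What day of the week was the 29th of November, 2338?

Tuesday

Count forward from the earlier date (November 29, 2338) to the later (January 10, 2340):
Day-of-year of November 29, 2338: 333.
Day-of-year of January 10, 2340: 10.
2338 has 365 days, so 365 − 333 = 32 days remain in 2338.
Full years: 2339: 365. Sum = 365.
Total: 32 + 365 + 10 = 407 days.
407 mod 7 = 1, so 1 day before Wednesday is Tuesday.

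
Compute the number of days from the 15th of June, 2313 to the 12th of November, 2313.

150

June 2313: 30 − 15 = 15 days remain.
Then July (31), August (31), September (30), October (31): 31 + 31 + 30 + 31 = 123 days.
November 1–12, 2313: 12 days.
Total: 15 + 123 + 12 = 150 days.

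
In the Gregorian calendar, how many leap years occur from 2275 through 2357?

20

Years divisible by 4: 2276, 2280, …, 2356 — 21 in all.
Of these, 2300 is divisible by 100 but not 400, so not leap.
Leap years: 21 − 1 = 20.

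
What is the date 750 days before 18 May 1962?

28 April 1960

Count 750 days before May 18, 1962:
April 1960: 30 − 28 = 2 days remain.
Then 24 full months totalling 730 days.
May 1–18, 1962: 18 days.
Total: 2 + 730 + 18 = 750 days.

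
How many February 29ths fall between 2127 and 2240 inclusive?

Years divisible by 4: 2128, 2132, …, 2240 — 29 in all.
Of these, 2200 is divisible by 100 but not 400, so not leap.
Leap years: 29 − 1 = 28.

28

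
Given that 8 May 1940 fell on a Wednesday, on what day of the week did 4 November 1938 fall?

Count forward from the earlier date (November 4, 1938) to the later (May 8, 1940):
November 1938: 30 − 4 = 26 days remain.
Then 17 full months totalling 517 days.
May 1–8, 1940: 8 days.
Total: 26 + 517 + 8 = 551 days.
551 mod 7 = 5, so 5 days before Wednesday is Friday.

Friday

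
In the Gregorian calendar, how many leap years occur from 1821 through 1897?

19

Years divisible by 4: 1824, 1828, …, 1896 — 19 in all.
No century exceptions apply. Count: 19.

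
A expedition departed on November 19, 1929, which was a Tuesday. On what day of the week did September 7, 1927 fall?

Count forward from the earlier date (September 7, 1927) to the later (November 19, 1929):
September 1927: 30 − 7 = 23 days remain.
Then 25 full months totalling 762 days.
November 1–19, 1929: 19 days.
Total: 23 + 762 + 19 = 804 days.
804 mod 7 = 6, so 6 days before Tuesday is Wednesday.

Wednesday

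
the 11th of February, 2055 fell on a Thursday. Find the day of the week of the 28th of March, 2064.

Friday

Day-of-year of February 11, 2055: 42.
Day-of-year of March 28, 2064: 88.
2055 has 365 days, so 365 − 42 = 323 days remain in 2055.
Full years 2056–2063: 6 common + 2 leap = 6×365 + 2×366 = 2922 days.
Total: 323 + 2922 + 88 = 3333 days.
3333 mod 7 = 1, so 1 day after Thursday is Friday.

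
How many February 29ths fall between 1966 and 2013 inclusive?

12

Years divisible by 4 in [1966, 2013]: 1968, 1972, 1976, 1980, 1984, 1988, 1992, 1996, 2000, 2004, 2008, 2012.
2000 is divisible by 400, so still leap.
No century exceptions apply. Count: 12.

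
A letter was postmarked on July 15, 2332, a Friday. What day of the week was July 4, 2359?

Saturday

Day-of-year of July 15, 2332: 197.
Day-of-year of July 4, 2359: 185.
2332 has 366 days, so 366 − 197 = 169 days remain in 2332.
Full years 2333–2358: 20 common + 6 leap = 20×365 + 6×366 = 9496 days.
Total: 169 + 9496 + 185 = 9850 days.
9850 mod 7 = 1, so 1 day after Friday is Saturday.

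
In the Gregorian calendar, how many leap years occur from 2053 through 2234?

Years divisible by 4: 2056, 2060, …, 2232 — 45 in all.
Of these, 2100, 2200 are divisible by 100 but not 400, so not leap.
Leap years: 45 − 2 = 43.

43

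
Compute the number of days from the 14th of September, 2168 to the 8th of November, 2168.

September 2168: 30 − 14 = 16 days remain.
Then October (31): 31 days.
November 1–8, 2168: 8 days.
Total: 16 + 31 + 8 = 55 days.

55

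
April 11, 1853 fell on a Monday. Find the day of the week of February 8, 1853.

Tuesday

Count forward from the earlier date (February 8, 1853) to the later (April 11, 1853):
February 1853: 28 − 8 = 20 days remain (1853 is not a leap year, so February has 28 days).
Then March (31): 31 days.
April 1–11, 1853: 11 days.
Total: 20 + 31 + 11 = 62 days.
62 mod 7 = 6, so 6 days before Monday is Tuesday.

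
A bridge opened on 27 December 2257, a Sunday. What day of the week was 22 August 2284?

From December 27, 2257 to December 27, 2283: 26 years, of which 6 contain a Feb 29 — 20×365 + 6×366 = 9496 days.
December 2283: 31 − 27 = 4 days remain.
Then January (31), February 2284 (29), March (31), April (30), May (31), June (30), July (31): 31 + 29 + 31 + 30 + 31 + 30 + 31 = 213 days.
August 1–22, 2284: 22 days.
Residual: 239 days.
Total: 9735 days.
9735 mod 7 = 5, so 5 days after Sunday is Friday.

Friday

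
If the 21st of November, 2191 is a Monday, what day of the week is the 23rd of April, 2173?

Count forward from the earlier date (April 23, 2173) to the later (November 21, 2191):
From April 23, 2173 to April 23, 2191: 18 years, of which 4 contain a Feb 29 — 14×365 + 4×366 = 6574 days.
April 2191: 30 − 23 = 7 days remain.
Then May (31), June (30), July (31), August (31), September (30), October (31): 31 + 30 + 31 + 31 + 30 + 31 = 184 days.
November 1–21, 2191: 21 days.
Residual: 212 days.
Total: 6786 days.
6786 mod 7 = 3, so 3 days before Monday is Friday.

Friday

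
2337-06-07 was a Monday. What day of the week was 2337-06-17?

Thursday

Within June 2337: 17 − 7 = 10 days.
10 mod 7 = 3, so 3 days after Monday is Thursday.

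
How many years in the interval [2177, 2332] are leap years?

Years divisible by 4: 2180, 2184, …, 2332 — 39 in all.
Of these, 2200, 2300 are divisible by 100 but not 400, so not leap.
Leap years: 39 − 2 = 37.

37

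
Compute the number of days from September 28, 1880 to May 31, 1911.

11201

Day-of-year of September 28, 1880: 272.
Day-of-year of May 31, 1911: 151.
1880 has 366 days, so 366 − 272 = 94 days remain in 1880.
Full years 1881–1910: 24 common + 6 leap = 24×365 + 6×366 = 10956 days.
Total: 94 + 10956 + 151 = 11201 days.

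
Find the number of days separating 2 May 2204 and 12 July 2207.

1166

May 2, 2204 → May 2, 2205: 365 days.
May 2, 2205 → May 2, 2206: 365 days.
May 2, 2206 → May 2, 2207: 365 days.
May 2207: 31 − 2 = 29 days remain.
Then June (30): 30 days.
July 1–12, 2207: 12 days.
Residual: 71 days.
Total: 1166 days.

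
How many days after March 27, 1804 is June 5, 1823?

7009

Day-of-year of March 27, 1804: 87.
Day-of-year of June 5, 1823: 156.
1804 has 366 days, so 366 − 87 = 279 days remain in 1804.
Full years 1805–1822: 14 common + 4 leap = 14×365 + 4×366 = 6574 days.
Total: 279 + 6574 + 156 = 7009 days.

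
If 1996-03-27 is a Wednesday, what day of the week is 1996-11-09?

March 1996: 31 − 27 = 4 days remain.
Then April (30), May (31), June (30), July (31), August (31), September (30), October (31): 30 + 31 + 30 + 31 + 31 + 30 + 31 = 214 days.
November 1–9, 1996: 9 days.
Total: 4 + 214 + 9 = 227 days.
227 mod 7 = 3, so 3 days after Wednesday is Saturday.

Saturday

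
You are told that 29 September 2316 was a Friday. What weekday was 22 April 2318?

Monday

September 29, 2316 → September 29, 2317: 365 days.
September 2317: 30 − 29 = 1 day remains.
Then October (31), November (30), December (31), January (31), February 2318 (28), March (31): 31 + 30 + 31 + 31 + 28 + 31 = 182 days.
April 1–22, 2318: 22 days.
Residual: 205 days.
Total: 570 days.
570 mod 7 = 3, so 3 days after Friday is Monday.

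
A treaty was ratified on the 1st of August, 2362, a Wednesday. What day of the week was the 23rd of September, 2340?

Count forward from the earlier date (September 23, 2340) to the later (August 1, 2362):
From September 23, 2340 to September 23, 2361: 21 years, of which 5 contain a Feb 29 — 16×365 + 5×366 = 7670 days.
September 2361: 30 − 23 = 7 days remain.
Then 10 full months totalling 304 days.
August 1, 2362: 1 day.
Residual: 312 days.
Total: 7982 days.
7982 mod 7 = 2, so 2 days before Wednesday is Monday.

Monday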